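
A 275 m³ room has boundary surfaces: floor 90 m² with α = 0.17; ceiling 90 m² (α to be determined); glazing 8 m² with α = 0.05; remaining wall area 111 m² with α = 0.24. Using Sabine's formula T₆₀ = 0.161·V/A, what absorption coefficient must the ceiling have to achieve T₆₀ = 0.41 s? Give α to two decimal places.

0.73

A = 0.161·V/T₆₀ = 0.161·275/0.41 = 107.99 m² sabins.
Absorption from the other surfaces = 90·0.17 + 8·0.05 + 111·0.24 = 42.34 m², so the ceiling must supply 65.65 m² over 90 m².
α = 65.65/90 = 0.729.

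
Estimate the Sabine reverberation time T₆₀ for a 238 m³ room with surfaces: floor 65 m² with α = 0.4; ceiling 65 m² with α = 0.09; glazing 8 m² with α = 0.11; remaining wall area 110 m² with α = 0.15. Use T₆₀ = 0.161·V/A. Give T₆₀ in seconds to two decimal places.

Total absorption A = 65·0.4 + 65·0.09 + 8·0.11 + 110·0.15 = 49.23 m² sabins.
T₆₀ = 0.161·V/A = 0.161·238/49.23 = 0.778 s.

0.78 s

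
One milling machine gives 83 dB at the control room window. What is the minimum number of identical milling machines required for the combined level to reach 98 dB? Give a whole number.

32

The shortfall is 98 − 83 = 15.0 dB, and N units add 10·log₁₀ N, so need 10·log₁₀ N ≥ 15.0.
N ≥ 10^(15.0/10) = 31.623, so N = 32.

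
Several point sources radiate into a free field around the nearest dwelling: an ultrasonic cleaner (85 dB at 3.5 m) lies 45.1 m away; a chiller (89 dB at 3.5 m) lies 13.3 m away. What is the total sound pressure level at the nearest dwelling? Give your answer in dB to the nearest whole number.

78 dB

Apply inverse-square spreading to bring every level to the receiver, then sum 10^(L/10).
ultrasonic cleaner: 85 − 20·log₁₀(45.1/3.5) = 85 − 22.20 = 62.80 dB.
chiller: 89 − 20·log₁₀(13.3/3.5) = 89 − 11.60 = 77.40 dB.
Σ 10^(L/10) = 5.691e+07 → L_total = 10·log₁₀(5.691e+07) = 77.55 dB.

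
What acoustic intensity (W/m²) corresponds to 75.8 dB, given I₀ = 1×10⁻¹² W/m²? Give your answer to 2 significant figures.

3.8e-05 W/m²

L = 10·log₁₀(I/I₀) ⇒ I = I₀·10^(L/10) = 10⁻¹² × 10^7.58.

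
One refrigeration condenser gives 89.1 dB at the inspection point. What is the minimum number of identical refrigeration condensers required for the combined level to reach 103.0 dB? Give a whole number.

N identical sources give L₁ + 10·log₁₀ N, so require 10·log₁₀ N ≥ 103.0 − 89.1 = 13.9 dB.
N ≥ 10^(13.9/10) = 24.547, so N = 25.

25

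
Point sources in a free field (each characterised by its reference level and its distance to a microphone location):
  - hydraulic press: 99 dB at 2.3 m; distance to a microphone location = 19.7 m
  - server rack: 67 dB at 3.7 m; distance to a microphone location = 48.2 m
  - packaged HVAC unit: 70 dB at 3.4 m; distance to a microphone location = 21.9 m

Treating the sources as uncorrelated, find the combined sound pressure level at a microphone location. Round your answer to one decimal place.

First find each source's level at the receiver (point-source: −20·log₁₀(r/r_ref)), then combine on an intensity basis.
hydraulic press: 99 − 20·log₁₀(19.7/2.3) = 99 − 18.65 = 80.35 dB.
server rack: 67 − 20·log₁₀(48.2/3.7) = 67 − 22.30 = 44.70 dB.
packaged HVAC unit: 70 − 20·log₁₀(21.9/3.4) = 70 − 16.18 = 53.82 dB.
Σ 10^(L/10) = 1.085e+08 → L_total = 10·log₁₀(1.085e+08) = 80.36 dB.

80.4 dB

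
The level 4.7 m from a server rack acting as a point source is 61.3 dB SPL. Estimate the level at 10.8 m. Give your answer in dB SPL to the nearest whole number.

For a point source, L₂ = L₁ − 20·log₁₀(r₂/r₁).
L₂ = 61.3 − 20·log₁₀(10.8/4.7) = 61.3 − 7.227 = 54.07 dB SPL.

54 dB SPL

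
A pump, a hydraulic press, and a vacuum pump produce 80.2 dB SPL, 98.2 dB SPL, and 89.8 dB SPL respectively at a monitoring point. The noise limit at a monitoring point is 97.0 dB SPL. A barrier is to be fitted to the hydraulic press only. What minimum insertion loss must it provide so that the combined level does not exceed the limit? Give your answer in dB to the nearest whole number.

2 dB

Everything except the hydraulic press sums to 10^(80.2/10) + 10^(89.8/10) = 1.060e+09 in linear terms, 90.25 dB SPL.
To meet 97.0 dB SPL overall, the treated hydraulic press may contribute at most 10^(97.0/10) − 1.060e+09 = 3.952e+09, i.e. 95.97 dB SPL.
So the hydraulic press must be reduced from 98.2 to 95.97 dB SPL: IL = 2.23 dB.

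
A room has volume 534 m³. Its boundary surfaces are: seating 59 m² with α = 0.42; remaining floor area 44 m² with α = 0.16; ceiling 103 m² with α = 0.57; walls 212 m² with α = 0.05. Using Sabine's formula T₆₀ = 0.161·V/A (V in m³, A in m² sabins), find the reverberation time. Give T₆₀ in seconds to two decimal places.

0.85 s

Total absorption A = 59·0.42 + 44·0.16 + 103·0.57 + 212·0.05 = 101.13 m² sabins.
T₆₀ = 0.161 × 534 / 101.13 = 0.850 s.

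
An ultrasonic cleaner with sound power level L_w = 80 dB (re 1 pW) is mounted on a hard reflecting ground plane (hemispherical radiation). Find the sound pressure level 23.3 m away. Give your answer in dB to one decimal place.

The power spreads over a hemisphere of area 2π·r², so L_p = L_w − 10·log₁₀(2π·r²).
2π·r² = 3411 m², 10·log₁₀ of that is 35.329 dB.
L_p = 80 − 35.329 = 44.67 dB.

44.7 dB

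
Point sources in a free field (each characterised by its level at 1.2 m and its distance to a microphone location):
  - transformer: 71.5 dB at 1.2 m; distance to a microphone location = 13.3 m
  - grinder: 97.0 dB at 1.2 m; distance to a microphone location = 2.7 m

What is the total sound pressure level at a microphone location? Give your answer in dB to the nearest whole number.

First find each source's level at the receiver (point-source: −20·log₁₀(r/r_ref)), then combine on an intensity basis.
transformer: 71.5 − 20·log₁₀(13.3/1.2) = 71.5 − 20.89 = 50.61 dB.
grinder: 97.0 − 20·log₁₀(2.7/1.2) = 97.0 − 7.04 = 89.96 dB.
Σ 10^(L/10) = 9.901e+08 → L_total = 10·log₁₀(9.901e+08) = 89.96 dB.

90 dB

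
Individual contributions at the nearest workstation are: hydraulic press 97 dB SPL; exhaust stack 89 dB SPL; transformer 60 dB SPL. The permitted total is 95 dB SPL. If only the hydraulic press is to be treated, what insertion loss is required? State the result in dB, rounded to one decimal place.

3.3 dB

The untreated sources together contribute 10^(89/10) + 10^(60/10) = 7.953e+08, i.e. 89.01 dB SPL.
The limit corresponds to 10^(95/10) = 3.162e+09; subtracting the fixed part leaves 2.367e+09 for the hydraulic press, i.e. 93.74 dB SPL.
Required insertion loss = 97 − 93.74 = 3.26 dB.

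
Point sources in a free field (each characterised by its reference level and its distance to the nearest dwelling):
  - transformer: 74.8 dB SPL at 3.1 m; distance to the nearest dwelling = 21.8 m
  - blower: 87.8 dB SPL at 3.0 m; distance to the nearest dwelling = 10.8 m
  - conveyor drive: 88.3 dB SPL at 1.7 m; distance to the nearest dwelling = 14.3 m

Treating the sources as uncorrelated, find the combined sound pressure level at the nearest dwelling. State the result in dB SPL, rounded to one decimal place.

77.5 dB SPL

First find each source's level at the receiver (point-source: −20·log₁₀(r/r_ref)), then combine on an intensity basis.
transformer: 74.8 − 20·log₁₀(21.8/3.1) = 74.8 − 16.94 = 57.86 dB SPL.
blower: 87.8 − 20·log₁₀(10.8/3.0) = 87.8 − 11.13 = 76.67 dB SPL.
conveyor drive: 88.3 − 20·log₁₀(14.3/1.7) = 88.3 − 18.50 = 69.80 dB SPL.
Σ 10^(L/10) = 5.666e+07 → L_total = 10·log₁₀(5.666e+07) = 77.53 dB SPL.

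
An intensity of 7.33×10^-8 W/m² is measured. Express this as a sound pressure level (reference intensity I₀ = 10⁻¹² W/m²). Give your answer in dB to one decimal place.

48.7 dB

I/I₀ = 7.33×10^-8/10⁻¹² = 7.33×10^4, and L = 10·log₁₀(I/I₀).
L = 10·(0.8651 + 4) = 48.65 dB.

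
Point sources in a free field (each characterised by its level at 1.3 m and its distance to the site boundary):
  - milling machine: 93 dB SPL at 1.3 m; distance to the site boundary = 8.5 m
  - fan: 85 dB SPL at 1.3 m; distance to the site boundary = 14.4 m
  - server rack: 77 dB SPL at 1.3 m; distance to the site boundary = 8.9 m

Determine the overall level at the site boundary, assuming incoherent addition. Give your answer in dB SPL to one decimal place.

77.0 dB SPL

First find each source's level at the receiver (point-source: −20·log₁₀(r/r_ref)), then combine on an intensity basis.
milling machine: 93 − 20·log₁₀(8.5/1.3) = 93 − 16.31 = 76.69 dB SPL.
fan: 85 − 20·log₁₀(14.4/1.3) = 85 − 20.89 = 64.11 dB SPL.
server rack: 77 − 20·log₁₀(8.9/1.3) = 77 − 16.71 = 60.29 dB SPL.
Σ 10^(L/10) = 5.032e+07 → L_total = 10·log₁₀(5.032e+07) = 77.02 dB SPL.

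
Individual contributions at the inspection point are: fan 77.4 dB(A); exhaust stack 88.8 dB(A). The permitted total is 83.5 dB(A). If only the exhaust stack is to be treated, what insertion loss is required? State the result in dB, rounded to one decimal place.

Fixed contribution from the other source: Σ 10^(L/10) = 10^(77.4/10) = 5.495e+07 (77.40 dB(A)).
To meet 83.5 dB(A) overall, the treated exhaust stack may contribute at most 10^(83.5/10) − 5.495e+07 = 1.689e+08, i.e. 82.28 dB(A).
So the exhaust stack must be reduced from 88.8 to 82.28 dB(A): IL = 6.52 dB.

6.5 dB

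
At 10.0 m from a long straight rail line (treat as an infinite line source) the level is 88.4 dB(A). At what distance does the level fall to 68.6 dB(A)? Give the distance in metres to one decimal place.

For a line source L₁ − L₂ = 10·log₁₀(r₂/r₁), so r₂ = r₁·10^((L₁−L₂)/10).
r₂ = 10.0·10^((88.4−68.6)/10) = 10.0·10^(19.8/10) = 954.99 m.

955.0 m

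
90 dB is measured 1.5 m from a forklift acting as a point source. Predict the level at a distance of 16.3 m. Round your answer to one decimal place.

Spherical spreading from a point source gives a 20·log₁₀(r₂/r₁) drop.
L₂ = 90 − 20·log₁₀(16.3/1.5) = 90 − 20.722 = 69.28 dB.

69.3 dB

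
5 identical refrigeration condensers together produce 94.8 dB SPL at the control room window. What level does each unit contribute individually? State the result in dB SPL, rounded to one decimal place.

87.8 dB SPL

Dividing the total intensity by 5 lowers the level by 10·log₁₀ 5 = 6.990 dB: L₁ = 94.8 − 6.990.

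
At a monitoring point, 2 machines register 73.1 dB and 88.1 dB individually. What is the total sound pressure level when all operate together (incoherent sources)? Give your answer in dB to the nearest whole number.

88 dB

For uncorrelated sources the intensities add, so convert each level to linear form, sum, and take 10·log₁₀ of the total.
Σ 10^(L/10) = 10^(73.1/10) + 10^(88.1/10) = 6.661e+08.
L_total = 10·log₁₀(6.661e+08) = 88.24 dB.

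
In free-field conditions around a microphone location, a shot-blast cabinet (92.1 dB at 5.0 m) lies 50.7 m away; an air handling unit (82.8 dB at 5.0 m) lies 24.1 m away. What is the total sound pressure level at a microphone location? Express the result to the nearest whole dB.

74 dB

Apply inverse-square spreading to bring every level to the receiver, then sum 10^(L/10).
shot-blast cabinet: 92.1 − 20·log₁₀(50.7/5.0) = 92.1 − 20.12 = 71.98 dB.
air handling unit: 82.8 − 20·log₁₀(24.1/5.0) = 82.8 − 13.66 = 69.14 dB.
Σ 10^(L/10) = 2.398e+07 → L_total = 10·log₁₀(2.398e+07) = 73.80 dB.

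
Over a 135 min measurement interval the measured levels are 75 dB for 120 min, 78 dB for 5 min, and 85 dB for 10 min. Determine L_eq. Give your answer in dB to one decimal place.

L_eq = 10·log₁₀[(1/T)·Σ tᵢ·10^(Lᵢ/10)] with T = 135 min.
Σ tᵢ·10^(Lᵢ/10) = 120·10^(75/10) + 5·10^(78/10) + 10·10^(85/10) = 7.272e+09.
L_eq = 10·log₁₀(7.272e+09/135) = 77.31 dB.

77.3 dB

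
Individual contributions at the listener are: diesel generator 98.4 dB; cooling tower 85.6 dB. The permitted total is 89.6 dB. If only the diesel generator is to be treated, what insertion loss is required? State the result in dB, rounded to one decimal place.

11.0 dB

Fixed contribution from the other source: Σ 10^(L/10) = 10^(85.6/10) = 3.631e+08 (85.60 dB).
The limit corresponds to 10^(89.6/10) = 9.120e+08; subtracting the fixed part leaves 5.489e+08 for the diesel generator, i.e. 87.40 dB.
So the diesel generator must be reduced from 98.4 to 87.40 dB: IL = 11.00 dB.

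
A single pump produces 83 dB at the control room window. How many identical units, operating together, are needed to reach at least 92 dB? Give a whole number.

N identical sources give L₁ + 10·log₁₀ N, so require 10·log₁₀ N ≥ 92 − 83 = 9.0 dB.
N ≥ 10^(9.0/10) = 7.943, so N = 8.

8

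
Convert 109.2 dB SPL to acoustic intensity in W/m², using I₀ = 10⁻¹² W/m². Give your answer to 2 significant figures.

I = I₀·10^(L/10) = 10⁻¹² × 10^(109.2/10) = 10^(-1.080).

0.083 W/m²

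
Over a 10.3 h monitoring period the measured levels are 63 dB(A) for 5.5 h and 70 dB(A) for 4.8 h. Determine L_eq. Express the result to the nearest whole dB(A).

The energy average is taken in the linear domain: L_eq = 10·log₁₀[(Σ tᵢ·10^(Lᵢ/10))/T], T = 10.3 h.
Σ tᵢ·10^(Lᵢ/10) = 5.5·10^(63/10) + 4.8·10^(70/10) = 5.897e+07.
L_eq = 10·log₁₀(5.897e+07/10.3) = 67.58 dB(A).

68 dB(A)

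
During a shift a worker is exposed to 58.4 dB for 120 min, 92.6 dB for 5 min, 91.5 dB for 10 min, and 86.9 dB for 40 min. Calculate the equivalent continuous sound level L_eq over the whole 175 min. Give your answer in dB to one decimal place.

L_eq = 10·log₁₀[(1/T)·Σ tᵢ·10^(Lᵢ/10)] with T = 175 min.
Σ tᵢ·10^(Lᵢ/10) = 120·10^(58.4/10) + 5·10^(92.6/10) + 10·10^(91.5/10) + 40·10^(86.9/10) = 4.290e+10.
L_eq = 10·log₁₀(4.290e+10/175) = 83.89 dB.

83.9 dB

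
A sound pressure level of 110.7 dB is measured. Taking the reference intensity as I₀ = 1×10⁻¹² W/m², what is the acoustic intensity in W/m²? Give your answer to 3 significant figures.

I = I₀·10^(L/10) = 10⁻¹² × 10^(110.7/10) = 10^(-0.930).

0.117 W/m²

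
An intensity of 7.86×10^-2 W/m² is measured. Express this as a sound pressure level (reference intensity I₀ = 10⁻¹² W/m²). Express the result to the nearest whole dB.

109 dB

Dividing by I₀ shifts the exponent by 12: I/I₀ = 7.86×10^10.
L = 10·(0.8954 + 10) = 108.95 dB.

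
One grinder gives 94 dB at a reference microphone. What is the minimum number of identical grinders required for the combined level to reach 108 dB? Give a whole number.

26

N identical sources give L₁ + 10·log₁₀ N, so require 10·log₁₀ N ≥ 108 − 94 = 14.0 dB.
N ≥ 10^(14.0/10) = 25.119, so N = 26.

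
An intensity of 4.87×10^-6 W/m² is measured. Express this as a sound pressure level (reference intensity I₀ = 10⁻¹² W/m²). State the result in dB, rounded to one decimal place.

L = 10·log₁₀(I/I₀) = 10·log₁₀(4.87×10^-6/10⁻¹²) = 10·log₁₀(4.87×10^6).
L = 10·(0.6875 + 6) = 66.88 dB.

66.9 dB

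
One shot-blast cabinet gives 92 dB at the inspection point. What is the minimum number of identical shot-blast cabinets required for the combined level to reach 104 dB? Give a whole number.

16

Need L₁ + 10·log₁₀ N ≥ 104, i.e. log₁₀ N ≥ 1.20.
N ≥ 10^(12.0/10) = 15.849, so N = 16.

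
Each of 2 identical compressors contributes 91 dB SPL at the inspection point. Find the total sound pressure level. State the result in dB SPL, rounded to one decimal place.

L_total = L₁ + 10·log₁₀ N for N identical incoherent sources.
L_total = 91 + 10·log₁₀(2) = 91 + 3.010 = 94.01 dB SPL.

94.0 dB SPL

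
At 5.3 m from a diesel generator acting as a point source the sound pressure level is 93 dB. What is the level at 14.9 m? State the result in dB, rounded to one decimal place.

Spherical spreading from a point source gives a 20·log₁₀(r₂/r₁) drop.
L₂ = 93 − 20·log₁₀(14.9/5.3) = 93 − 8.978 = 84.02 dB.

84.0 dB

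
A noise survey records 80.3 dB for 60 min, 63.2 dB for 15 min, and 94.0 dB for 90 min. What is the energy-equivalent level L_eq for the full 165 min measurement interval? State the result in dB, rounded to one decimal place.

91.5 dB

L_eq = 10·log₁₀[(1/T)·Σ tᵢ·10^(Lᵢ/10)] with T = 165 min.
Σ tᵢ·10^(Lᵢ/10) = 60·10^(80.3/10) + 15·10^(63.2/10) + 90·10^(94.0/10) = 2.325e+11.
L_eq = 10·log₁₀(2.325e+11/165) = 91.49 dB.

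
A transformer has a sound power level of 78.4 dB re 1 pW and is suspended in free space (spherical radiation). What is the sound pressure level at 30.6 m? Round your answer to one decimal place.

37.7 dB

Free-field spherical radiation: L_p = L_w − 10·log₁₀(4π·r²), r = 30.6 m.
4π·r² = 1.177e+04 m², 10·log₁₀ of that is 40.707 dB.
L_p = 78.4 − 40.707 = 37.69 dB.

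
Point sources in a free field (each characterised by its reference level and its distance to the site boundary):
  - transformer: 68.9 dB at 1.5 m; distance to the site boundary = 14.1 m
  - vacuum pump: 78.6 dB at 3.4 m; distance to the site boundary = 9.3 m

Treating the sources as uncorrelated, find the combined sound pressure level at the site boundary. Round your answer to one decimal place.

First find each source's level at the receiver (point-source: −20·log₁₀(r/r_ref)), then combine on an intensity basis.
transformer: 68.9 − 20·log₁₀(14.1/1.5) = 68.9 − 19.46 = 49.44 dB.
vacuum pump: 78.6 − 20·log₁₀(9.3/3.4) = 78.6 − 8.74 = 69.86 dB.
Σ 10^(L/10) = 9.770e+06 → L_total = 10·log₁₀(9.770e+06) = 69.90 dB.

69.9 dB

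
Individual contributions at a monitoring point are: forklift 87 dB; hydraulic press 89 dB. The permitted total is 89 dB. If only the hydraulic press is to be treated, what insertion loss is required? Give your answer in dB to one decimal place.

4.3 dB

Everything except the hydraulic press sums to 10^(87/10) = 5.012e+08 in linear terms, 87.00 dB.
The limit corresponds to 10^(89/10) = 7.943e+08; subtracting the fixed part leaves 2.931e+08 for the hydraulic press, i.e. 84.67 dB.
So the hydraulic press must be reduced from 89 to 84.67 dB: IL = 4.33 dB.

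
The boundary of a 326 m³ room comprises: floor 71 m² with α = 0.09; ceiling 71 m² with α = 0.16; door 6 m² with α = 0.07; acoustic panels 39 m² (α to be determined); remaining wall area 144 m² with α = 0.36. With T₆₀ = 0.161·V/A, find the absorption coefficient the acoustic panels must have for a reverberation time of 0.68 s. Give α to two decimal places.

0.18

A = 0.161·V/T₆₀ = 0.161·326/0.68 = 77.19 m² sabins.
Absorption from the other surfaces = 71·0.09 + 71·0.16 + 6·0.07 + 144·0.36 = 70.01 m², so the acoustic panels must supply 7.18 m² over 39 m².
α = 7.18/39 = 0.184.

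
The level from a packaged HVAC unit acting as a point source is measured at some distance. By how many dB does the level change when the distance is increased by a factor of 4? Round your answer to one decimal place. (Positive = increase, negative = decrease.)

A point source loses 6 dB per doubling of distance; generally ΔL = −20·log₁₀(r₂/r₁).
ΔL = −20·log₁₀(4) = -12.04 dB.

-12.0 dB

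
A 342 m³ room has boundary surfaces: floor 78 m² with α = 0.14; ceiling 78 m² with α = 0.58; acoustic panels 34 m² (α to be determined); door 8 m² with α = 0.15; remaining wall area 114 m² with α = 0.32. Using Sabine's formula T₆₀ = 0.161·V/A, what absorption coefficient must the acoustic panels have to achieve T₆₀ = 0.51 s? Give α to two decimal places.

Required total absorption A = 0.161·342/0.51 = 107.96 m².
Absorption from the other surfaces = 78·0.14 + 78·0.58 + 8·0.15 + 114·0.32 = 93.84 m², so the acoustic panels must supply 14.12 m² over 34 m².
α = 14.12/34 = 0.415.

0.42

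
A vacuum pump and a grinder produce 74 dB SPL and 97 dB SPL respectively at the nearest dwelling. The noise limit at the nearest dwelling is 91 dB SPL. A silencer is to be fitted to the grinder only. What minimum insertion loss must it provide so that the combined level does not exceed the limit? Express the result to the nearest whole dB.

6 dB

Fixed contribution from the other source: Σ 10^(L/10) = 10^(74/10) = 2.512e+07 (74.00 dB SPL).
The limit corresponds to 10^(91/10) = 1.259e+09; subtracting the fixed part leaves 1.234e+09 for the grinder, i.e. 90.91 dB SPL.
So the grinder must be reduced from 97 to 90.91 dB SPL: IL = 6.09 dB.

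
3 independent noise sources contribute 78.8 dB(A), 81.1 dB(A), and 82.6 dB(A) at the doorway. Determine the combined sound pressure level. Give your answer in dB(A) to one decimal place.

85.9 dB(A)

Incoherent sources combine by intensity addition: L_total = 10·log₁₀(Σ 10^(L_i/10)).
Σ 10^(L/10) = 10^(78.8/10) + 10^(81.1/10) + 10^(82.6/10) = 3.867e+08.
L_total = 10·log₁₀(3.867e+08) = 85.87 dB(A).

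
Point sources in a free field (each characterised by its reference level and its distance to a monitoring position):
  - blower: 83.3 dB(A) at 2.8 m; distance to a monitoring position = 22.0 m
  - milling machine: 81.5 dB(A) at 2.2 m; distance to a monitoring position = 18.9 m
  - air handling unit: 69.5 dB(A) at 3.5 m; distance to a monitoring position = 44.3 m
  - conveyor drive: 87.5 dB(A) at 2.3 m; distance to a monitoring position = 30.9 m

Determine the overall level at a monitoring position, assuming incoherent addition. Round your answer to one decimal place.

69.3 dB(A)

Propagate each source to the receiver with L = L_ref − 20·log₁₀(r/r_ref), then add intensities.
blower: 83.3 − 20·log₁₀(22.0/2.8) = 83.3 − 17.91 = 65.39 dB(A).
milling machine: 81.5 − 20·log₁₀(18.9/2.2) = 81.5 − 18.68 = 62.82 dB(A).
air handling unit: 69.5 − 20·log₁₀(44.3/3.5) = 69.5 − 22.05 = 47.45 dB(A).
conveyor drive: 87.5 − 20·log₁₀(30.9/2.3) = 87.5 − 22.56 = 64.94 dB(A).
Σ 10^(L/10) = 8.548e+06 → L_total = 10·log₁₀(8.548e+06) = 69.32 dB(A).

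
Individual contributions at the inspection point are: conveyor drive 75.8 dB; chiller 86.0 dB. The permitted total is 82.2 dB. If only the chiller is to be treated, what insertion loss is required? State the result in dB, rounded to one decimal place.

4.9 dB

The untreated sources together contribute 10^(75.8/10) = 3.802e+07, i.e. 75.80 dB.
To meet 82.2 dB overall, the treated chiller may contribute at most 10^(82.2/10) − 3.802e+07 = 1.279e+08, i.e. 81.07 dB.
So the chiller must be reduced from 86.0 to 81.07 dB: IL = 4.93 dB.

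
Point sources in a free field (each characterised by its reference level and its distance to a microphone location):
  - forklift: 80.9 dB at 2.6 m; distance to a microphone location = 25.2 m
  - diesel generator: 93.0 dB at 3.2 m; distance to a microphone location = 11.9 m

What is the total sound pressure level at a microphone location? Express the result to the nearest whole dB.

First find each source's level at the receiver (point-source: −20·log₁₀(r/r_ref)), then combine on an intensity basis.
forklift: 80.9 − 20·log₁₀(25.2/2.6) = 80.9 − 19.73 = 61.17 dB.
diesel generator: 93.0 − 20·log₁₀(11.9/3.2) = 93.0 − 11.41 = 81.59 dB.
Σ 10^(L/10) = 1.456e+08 → L_total = 10·log₁₀(1.456e+08) = 81.63 dB.

82 dB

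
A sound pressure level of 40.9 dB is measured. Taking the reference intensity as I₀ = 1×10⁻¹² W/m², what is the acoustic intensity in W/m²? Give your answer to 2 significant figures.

I = I₀·10^(L/10) = 10⁻¹² × 10^(40.9/10) = 10^(-7.910).

1.2e-08 W/m²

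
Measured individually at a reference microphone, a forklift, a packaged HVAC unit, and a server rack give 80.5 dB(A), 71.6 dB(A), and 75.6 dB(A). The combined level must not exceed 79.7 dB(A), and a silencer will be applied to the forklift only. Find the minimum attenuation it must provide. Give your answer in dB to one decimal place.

The untreated sources together contribute 10^(71.6/10) + 10^(75.6/10) = 5.076e+07, i.e. 77.06 dB(A).
The limit corresponds to 10^(79.7/10) = 9.333e+07; subtracting the fixed part leaves 4.256e+07 for the forklift, i.e. 76.29 dB(A).
So the forklift must be reduced from 80.5 to 76.29 dB(A): IL = 4.21 dB.

4.2 dB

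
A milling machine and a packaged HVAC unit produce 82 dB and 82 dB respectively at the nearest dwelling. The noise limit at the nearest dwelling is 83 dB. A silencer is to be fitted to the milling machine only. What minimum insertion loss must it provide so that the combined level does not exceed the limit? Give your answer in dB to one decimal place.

The untreated sources together contribute 10^(82/10) = 1.585e+08, i.e. 82.00 dB.
The limit corresponds to 10^(83/10) = 1.995e+08; subtracting the fixed part leaves 4.104e+07 for the milling machine, i.e. 76.13 dB.
So the milling machine must be reduced from 82 to 76.13 dB: IL = 5.87 dB.

5.9 dB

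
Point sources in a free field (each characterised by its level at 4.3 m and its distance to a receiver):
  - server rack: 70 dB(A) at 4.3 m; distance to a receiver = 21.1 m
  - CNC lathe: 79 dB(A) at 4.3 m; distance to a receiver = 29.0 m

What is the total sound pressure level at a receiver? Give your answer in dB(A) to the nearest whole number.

63 dB(A)

Propagate each source to the receiver with L = L_ref − 20·log₁₀(r/r_ref), then add intensities.
server rack: 70 − 20·log₁₀(21.1/4.3) = 70 − 13.82 = 56.18 dB(A).
CNC lathe: 79 − 20·log₁₀(29.0/4.3) = 79 − 16.58 = 62.42 dB(A).
Σ 10^(L/10) = 2.162e+06 → L_total = 10·log₁₀(2.162e+06) = 63.35 dB(A).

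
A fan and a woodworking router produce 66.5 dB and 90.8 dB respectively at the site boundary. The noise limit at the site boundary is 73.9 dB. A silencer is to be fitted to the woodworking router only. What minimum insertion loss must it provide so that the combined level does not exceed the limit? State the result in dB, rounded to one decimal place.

17.8 dB

The untreated sources together contribute 10^(66.5/10) = 4.467e+06, i.e. 66.50 dB.
To meet 73.9 dB overall, the treated woodworking router may contribute at most 10^(73.9/10) − 4.467e+06 = 2.008e+07, i.e. 73.03 dB.
Required insertion loss = 90.8 − 73.03 = 17.77 dB.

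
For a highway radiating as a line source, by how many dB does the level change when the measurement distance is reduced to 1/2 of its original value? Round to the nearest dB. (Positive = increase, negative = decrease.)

+3 dB

Line-source spreading: ΔL = −10·log₁₀(r₂/r₁).
ΔL = −10·log₁₀(0.5) = +3.01 dB.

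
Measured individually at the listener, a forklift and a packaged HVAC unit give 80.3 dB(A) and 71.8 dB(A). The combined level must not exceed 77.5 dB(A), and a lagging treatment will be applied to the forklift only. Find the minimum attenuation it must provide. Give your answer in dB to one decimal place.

4.2 dB

Fixed contribution from the other source: Σ 10^(L/10) = 10^(71.8/10) = 1.514e+07 (71.80 dB(A)).
To meet 77.5 dB(A) overall, the treated forklift may contribute at most 10^(77.5/10) − 1.514e+07 = 4.110e+07, i.e. 76.14 dB(A).
Required insertion loss = 80.3 − 76.14 = 4.16 dB.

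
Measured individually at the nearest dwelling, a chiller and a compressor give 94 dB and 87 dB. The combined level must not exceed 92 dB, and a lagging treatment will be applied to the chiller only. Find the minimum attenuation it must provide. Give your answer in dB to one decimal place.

3.7 dB

Everything except the chiller sums to 10^(87/10) = 5.012e+08 in linear terms, 87.00 dB.
The limit corresponds to 10^(92/10) = 1.585e+09; subtracting the fixed part leaves 1.084e+09 for the chiller, i.e. 90.35 dB.
So the chiller must be reduced from 94 to 90.35 dB: IL = 3.65 dB.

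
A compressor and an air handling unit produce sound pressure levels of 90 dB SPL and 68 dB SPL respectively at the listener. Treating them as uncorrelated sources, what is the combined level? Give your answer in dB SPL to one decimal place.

90.0 dB SPL

For uncorrelated sources the intensities add, so convert each level to linear form, sum, and take 10·log₁₀ of the total.
Σ 10^(L/10) = 10^(90/10) + 10^(68/10) = 1.006e+09.
L_total = 10·log₁₀(1.006e+09) = 90.03 dB SPL.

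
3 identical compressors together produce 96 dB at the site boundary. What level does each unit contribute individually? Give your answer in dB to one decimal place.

3 equal contributions raise the level by 10·log₁₀ 3 = 4.771 dB, so each unit alone gives 96 − 4.771.

91.2 dB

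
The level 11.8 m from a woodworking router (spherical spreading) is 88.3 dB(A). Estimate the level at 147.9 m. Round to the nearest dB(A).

66 dB(A)

For a point source, L₂ = L₁ − 20·log₁₀(r₂/r₁).
L₂ = 88.3 − 20·log₁₀(147.9/11.8) = 88.3 − 21.962 = 66.34 dB(A).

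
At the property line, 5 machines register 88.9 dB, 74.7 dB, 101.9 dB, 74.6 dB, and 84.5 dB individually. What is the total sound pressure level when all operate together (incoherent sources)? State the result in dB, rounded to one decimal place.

102.2 dB

Incoherent sources combine by intensity addition: L_total = 10·log₁₀(Σ 10^(L_i/10)).
Σ 10^(L/10) = 10^(88.9/10) + 10^(74.7/10) + 10^(101.9/10) + 10^(74.6/10) + 10^(84.5/10) = 1.660e+10.
L_total = 10·log₁₀(1.660e+10) = 102.20 dB.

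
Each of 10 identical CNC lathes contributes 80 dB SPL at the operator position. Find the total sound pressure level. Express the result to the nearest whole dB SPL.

90 dB SPL

With 10 equal, uncorrelated contributions the intensity is 10× that of one unit, giving a rise of 10·log₁₀ 10.
L_total = 80 + 10·log₁₀(10) = 80 + 10.000 = 90.00 dB SPL.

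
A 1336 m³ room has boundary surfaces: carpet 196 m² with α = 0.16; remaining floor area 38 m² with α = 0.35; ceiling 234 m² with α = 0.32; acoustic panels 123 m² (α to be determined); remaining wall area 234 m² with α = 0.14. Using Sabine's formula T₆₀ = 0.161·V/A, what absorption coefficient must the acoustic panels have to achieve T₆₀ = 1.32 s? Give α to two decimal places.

0.09

Required total absorption A = 0.161·1336/1.32 = 162.95 m².
Absorption from the other surfaces = 196·0.16 + 38·0.35 + 234·0.32 + 234·0.14 = 152.30 m², so the acoustic panels must supply 10.65 m² over 123 m².
α = 10.65/123 = 0.087.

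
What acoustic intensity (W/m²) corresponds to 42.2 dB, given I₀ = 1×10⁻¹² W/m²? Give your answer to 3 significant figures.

I/I₀ = 10^(42.2/10) = 1.66e+04, so I = 1.66e+04 × 10⁻¹² W/m².

1.66e-08 W/m²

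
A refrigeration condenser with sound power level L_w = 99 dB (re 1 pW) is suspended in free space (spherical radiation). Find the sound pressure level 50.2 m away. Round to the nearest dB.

Free-field spherical radiation: L_p = L_w − 10·log₁₀(4π·r²), r = 50.2 m.
4π·r² = 3.167e+04 m², 10·log₁₀ of that is 45.006 dB.
L_p = 99 − 45.006 = 53.99 dB.

54 dB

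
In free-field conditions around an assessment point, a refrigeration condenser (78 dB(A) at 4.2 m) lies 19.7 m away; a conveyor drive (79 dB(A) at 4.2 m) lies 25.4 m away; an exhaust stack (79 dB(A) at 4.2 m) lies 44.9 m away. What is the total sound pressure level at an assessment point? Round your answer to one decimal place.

First find each source's level at the receiver (point-source: −20·log₁₀(r/r_ref)), then combine on an intensity basis.
refrigeration condenser: 78 − 20·log₁₀(19.7/4.2) = 78 − 13.42 = 64.58 dB(A).
conveyor drive: 79 − 20·log₁₀(25.4/4.2) = 79 − 15.63 = 63.37 dB(A).
exhaust stack: 79 − 20·log₁₀(44.9/4.2) = 79 − 20.58 = 58.42 dB(A).
Σ 10^(L/10) = 5.735e+06 → L_total = 10·log₁₀(5.735e+06) = 67.59 dB(A).

67.6 dB(A)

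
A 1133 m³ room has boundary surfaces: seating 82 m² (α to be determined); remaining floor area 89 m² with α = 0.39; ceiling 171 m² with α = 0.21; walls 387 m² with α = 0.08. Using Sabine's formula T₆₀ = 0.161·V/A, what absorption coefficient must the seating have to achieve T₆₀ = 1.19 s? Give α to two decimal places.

0.63

Required total absorption A = 0.161·1133/1.19 = 153.29 m².
Absorption from the other surfaces = 89·0.39 + 171·0.21 + 387·0.08 = 101.58 m², so the seating must supply 51.71 m² over 82 m².
α = 51.71/82 = 0.631.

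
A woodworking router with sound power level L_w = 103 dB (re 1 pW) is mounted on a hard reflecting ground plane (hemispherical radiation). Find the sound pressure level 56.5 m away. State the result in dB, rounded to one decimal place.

Free-field hemispherical radiation: L_p = L_w − 10·log₁₀(2π·r²), r = 56.5 m.
2π·r² = 2.006e+04 m², 10·log₁₀ of that is 43.023 dB.
L_p = 103 − 43.023 = 59.98 dB.

60.0 dB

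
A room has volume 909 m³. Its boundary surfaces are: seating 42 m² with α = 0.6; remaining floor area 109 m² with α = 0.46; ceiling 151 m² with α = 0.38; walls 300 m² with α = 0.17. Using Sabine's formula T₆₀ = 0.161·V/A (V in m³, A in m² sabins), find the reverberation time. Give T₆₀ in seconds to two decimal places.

Summing Sᵢαᵢ: 42·0.6 + 109·0.46 + 151·0.38 + 300·0.17 = 183.72 m².
T₆₀ = 0.161·V/A = 0.161·909/183.72 = 0.797 s.

0.80 s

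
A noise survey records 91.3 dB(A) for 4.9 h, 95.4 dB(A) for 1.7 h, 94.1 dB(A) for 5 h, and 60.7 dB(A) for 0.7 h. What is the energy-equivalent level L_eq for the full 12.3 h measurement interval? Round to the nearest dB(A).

93 dB(A)

Weight each interval's intensity by its duration and average over T = 12.3 h:
Σ tᵢ·10^(Lᵢ/10) = 4.9·10^(91.3/10) + 1.7·10^(95.4/10) + 5·10^(94.1/10) + 0.7·10^(60.7/10) = 2.536e+10.
L_eq = 10·log₁₀(2.536e+10/12.3) = 93.14 dB(A).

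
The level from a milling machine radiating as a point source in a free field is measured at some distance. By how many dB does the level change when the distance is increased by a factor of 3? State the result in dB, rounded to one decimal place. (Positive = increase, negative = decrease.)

-9.5 dB

Point-source spreading: ΔL = −20·log₁₀(r₂/r₁).
ΔL = −20·log₁₀(3) = -9.54 dB.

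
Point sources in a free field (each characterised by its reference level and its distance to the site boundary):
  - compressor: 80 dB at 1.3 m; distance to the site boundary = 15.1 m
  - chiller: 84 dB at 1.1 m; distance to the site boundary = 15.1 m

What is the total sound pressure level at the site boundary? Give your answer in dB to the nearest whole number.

First find each source's level at the receiver (point-source: −20·log₁₀(r/r_ref)), then combine on an intensity basis.
compressor: 80 − 20·log₁₀(15.1/1.3) = 80 − 21.30 = 58.70 dB.
chiller: 84 − 20·log₁₀(15.1/1.1) = 84 − 22.75 = 61.25 dB.
Σ 10^(L/10) = 2.074e+06 → L_total = 10·log₁₀(2.074e+06) = 63.17 dB.

63 dB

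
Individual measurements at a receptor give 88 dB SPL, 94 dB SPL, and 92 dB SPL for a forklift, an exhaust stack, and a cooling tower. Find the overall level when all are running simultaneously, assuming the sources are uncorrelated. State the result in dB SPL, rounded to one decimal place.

96.7 dB SPL

For uncorrelated sources the intensities add, so convert each level to linear form, sum, and take 10·log₁₀ of the total.
Σ 10^(L/10) = 10^(88/10) + 10^(94/10) + 10^(92/10) = 4.728e+09.
L_total = 10·log₁₀(4.728e+09) = 96.75 dB SPL.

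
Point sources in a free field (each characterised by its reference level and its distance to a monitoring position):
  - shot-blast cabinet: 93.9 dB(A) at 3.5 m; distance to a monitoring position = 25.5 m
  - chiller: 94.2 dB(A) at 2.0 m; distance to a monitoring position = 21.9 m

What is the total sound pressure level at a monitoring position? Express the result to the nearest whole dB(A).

78 dB(A)

Propagate each source to the receiver with L = L_ref − 20·log₁₀(r/r_ref), then add intensities.
shot-blast cabinet: 93.9 − 20·log₁₀(25.5/3.5) = 93.9 − 17.25 = 76.65 dB(A).
chiller: 94.2 − 20·log₁₀(21.9/2.0) = 94.2 − 20.79 = 73.41 dB(A).
Σ 10^(L/10) = 6.818e+07 → L_total = 10·log₁₀(6.818e+07) = 78.34 dB(A).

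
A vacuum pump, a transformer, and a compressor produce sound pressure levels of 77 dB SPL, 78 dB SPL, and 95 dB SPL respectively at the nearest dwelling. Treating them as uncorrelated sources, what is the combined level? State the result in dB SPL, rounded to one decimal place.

Incoherent sources combine by intensity addition: L_total = 10·log₁₀(Σ 10^(L_i/10)).
Σ 10^(L/10) = 10^(77/10) + 10^(78/10) + 10^(95/10) = 3.275e+09.
L_total = 10·log₁₀(3.275e+09) = 95.15 dB SPL.

95.2 dB SPL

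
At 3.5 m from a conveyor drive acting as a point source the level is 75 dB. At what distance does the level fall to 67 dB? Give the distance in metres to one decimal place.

8.8 m

Point-source spreading drops the level by 20·log₁₀(r₂/r₁); inverting, r₂/r₁ = 10^(ΔL/20).
r₂ = 3.5·10^((75−67)/20) = 3.5·10^(8.0/20) = 8.79 m.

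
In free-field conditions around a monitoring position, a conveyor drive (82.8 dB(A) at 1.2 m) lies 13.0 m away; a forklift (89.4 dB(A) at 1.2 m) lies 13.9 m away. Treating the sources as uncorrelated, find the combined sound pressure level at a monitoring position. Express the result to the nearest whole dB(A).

Propagate each source to the receiver with L = L_ref − 20·log₁₀(r/r_ref), then add intensities.
conveyor drive: 82.8 − 20·log₁₀(13.0/1.2) = 82.8 − 20.70 = 62.10 dB(A).
forklift: 89.4 − 20·log₁₀(13.9/1.2) = 89.4 − 21.28 = 68.12 dB(A).
Σ 10^(L/10) = 8.115e+06 → L_total = 10·log₁₀(8.115e+06) = 69.09 dB(A).

69 dB(A)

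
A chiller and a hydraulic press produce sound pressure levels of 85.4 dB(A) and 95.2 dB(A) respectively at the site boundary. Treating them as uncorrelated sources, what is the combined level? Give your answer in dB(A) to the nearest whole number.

96 dB(A)

For uncorrelated sources the intensities add, so convert each level to linear form, sum, and take 10·log₁₀ of the total.
Σ 10^(L/10) = 10^(85.4/10) + 10^(95.2/10) = 3.658e+09.
L_total = 10·log₁₀(3.658e+09) = 95.63 dB(A).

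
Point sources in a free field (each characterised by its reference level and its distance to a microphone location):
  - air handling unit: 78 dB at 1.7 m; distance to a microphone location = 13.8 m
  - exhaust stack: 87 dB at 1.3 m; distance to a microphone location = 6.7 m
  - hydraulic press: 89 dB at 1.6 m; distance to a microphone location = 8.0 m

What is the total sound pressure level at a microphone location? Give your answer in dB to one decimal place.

Propagate each source to the receiver with L = L_ref − 20·log₁₀(r/r_ref), then add intensities.
air handling unit: 78 − 20·log₁₀(13.8/1.7) = 78 − 18.19 = 59.81 dB.
exhaust stack: 87 − 20·log₁₀(6.7/1.3) = 87 − 14.24 = 72.76 dB.
hydraulic press: 89 − 20·log₁₀(8.0/1.6) = 89 − 13.98 = 75.02 dB.
Σ 10^(L/10) = 5.160e+07 → L_total = 10·log₁₀(5.160e+07) = 77.13 dB.

77.1 dB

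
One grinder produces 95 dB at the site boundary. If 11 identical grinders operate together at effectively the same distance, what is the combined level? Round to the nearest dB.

N identical incoherent sources raise the level by 10·log₁₀ N.
L_total = 95 + 10·log₁₀(11) = 95 + 10.414 = 105.41 dB.

105 dB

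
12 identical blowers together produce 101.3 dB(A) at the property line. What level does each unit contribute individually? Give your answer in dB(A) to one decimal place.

90.5 dB(A)

For N identical incoherent sources L_total = L₁ + 10·log₁₀ N, so L₁ = 101.3 − 10·log₁₀(12) = 101.3 − 10.792.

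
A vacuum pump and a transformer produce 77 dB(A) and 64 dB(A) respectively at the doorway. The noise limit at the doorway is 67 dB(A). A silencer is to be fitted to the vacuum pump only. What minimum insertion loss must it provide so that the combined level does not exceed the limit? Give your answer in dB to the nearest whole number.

Everything except the vacuum pump sums to 10^(64/10) = 2.512e+06 in linear terms, 64.00 dB(A).
To meet 67 dB(A) overall, the treated vacuum pump may contribute at most 10^(67/10) − 2.512e+06 = 2.500e+06, i.e. 63.98 dB(A).
Required insertion loss = 77 − 63.98 = 13.02 dB.

13 dB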